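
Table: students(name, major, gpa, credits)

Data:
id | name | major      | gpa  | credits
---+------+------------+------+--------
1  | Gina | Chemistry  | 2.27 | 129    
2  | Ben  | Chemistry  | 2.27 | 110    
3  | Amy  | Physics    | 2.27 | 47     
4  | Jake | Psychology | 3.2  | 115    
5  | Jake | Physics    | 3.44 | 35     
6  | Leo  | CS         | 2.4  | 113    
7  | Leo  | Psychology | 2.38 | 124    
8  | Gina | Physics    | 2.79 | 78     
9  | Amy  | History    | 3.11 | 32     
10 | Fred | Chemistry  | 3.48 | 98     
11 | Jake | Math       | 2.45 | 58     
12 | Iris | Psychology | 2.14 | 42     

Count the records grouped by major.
SELECT major, COUNT(*) as count
FROM students
GROUP BY major

Result:
  CS: 1
  Chemistry: 3
  History: 1
  Math: 1
  Physics: 3
  Psychology: 3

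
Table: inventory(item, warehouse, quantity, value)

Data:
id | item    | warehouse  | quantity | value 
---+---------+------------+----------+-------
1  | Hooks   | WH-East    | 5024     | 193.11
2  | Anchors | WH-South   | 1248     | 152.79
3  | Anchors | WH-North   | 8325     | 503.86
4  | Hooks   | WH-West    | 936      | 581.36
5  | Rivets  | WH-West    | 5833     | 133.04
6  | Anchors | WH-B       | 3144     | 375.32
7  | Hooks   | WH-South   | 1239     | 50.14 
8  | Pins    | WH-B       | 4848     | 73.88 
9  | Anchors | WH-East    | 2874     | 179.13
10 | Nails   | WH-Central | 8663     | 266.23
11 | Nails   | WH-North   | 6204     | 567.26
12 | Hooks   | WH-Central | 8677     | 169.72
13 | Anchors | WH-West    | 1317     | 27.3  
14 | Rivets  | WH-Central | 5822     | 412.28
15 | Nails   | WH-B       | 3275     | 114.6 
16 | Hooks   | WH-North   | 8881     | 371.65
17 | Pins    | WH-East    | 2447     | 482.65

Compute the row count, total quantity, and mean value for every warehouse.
SELECT warehouse,
       COUNT(*) as cnt,
       SUM(quantity) as total_quantity,
       AVG(value) as avg_value
FROM inventory
GROUP BY warehouse

Result:
  WH-B: 3 records, 11267 total quantity, 187.93 avg value
  WH-Central: 3 records, 23162 total quantity, 282.74 avg value
  WH-East: 3 records, 10345 total quantity, 284.96 avg value
  WH-North: 3 records, 23410 total quantity, 480.92 avg value
  WH-South: 2 records, 2487 total quantity, 101.47 avg value
  WH-West: 3 records, 8086 total quantity, 247.23 avg value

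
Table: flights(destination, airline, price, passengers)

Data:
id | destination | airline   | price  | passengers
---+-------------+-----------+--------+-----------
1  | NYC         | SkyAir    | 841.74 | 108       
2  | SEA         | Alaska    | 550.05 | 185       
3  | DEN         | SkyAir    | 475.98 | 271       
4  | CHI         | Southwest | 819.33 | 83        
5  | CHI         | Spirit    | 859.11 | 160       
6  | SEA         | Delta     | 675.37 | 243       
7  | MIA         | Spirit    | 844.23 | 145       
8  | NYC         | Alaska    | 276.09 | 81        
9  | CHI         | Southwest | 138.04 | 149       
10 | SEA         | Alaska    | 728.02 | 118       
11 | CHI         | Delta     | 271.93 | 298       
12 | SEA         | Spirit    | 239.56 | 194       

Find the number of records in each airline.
SELECT airline, COUNT(*) as count
FROM flights
GROUP BY airline

Result:
  Alaska: 3
  Delta: 2
  SkyAir: 2
  Southwest: 2
  Spirit: 3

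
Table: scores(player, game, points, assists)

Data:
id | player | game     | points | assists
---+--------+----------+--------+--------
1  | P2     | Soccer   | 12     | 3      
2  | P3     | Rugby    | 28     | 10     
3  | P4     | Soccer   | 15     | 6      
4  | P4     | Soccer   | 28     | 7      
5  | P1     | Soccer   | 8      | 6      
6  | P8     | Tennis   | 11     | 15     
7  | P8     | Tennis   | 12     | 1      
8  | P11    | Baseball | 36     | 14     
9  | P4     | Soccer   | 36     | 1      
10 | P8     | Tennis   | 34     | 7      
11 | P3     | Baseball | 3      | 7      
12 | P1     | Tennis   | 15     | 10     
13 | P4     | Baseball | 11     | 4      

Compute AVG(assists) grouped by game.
SELECT game, AVG(assists) as result
FROM scores
GROUP BY game

Result:
  Baseball: 8.33
  Rugby: 10.00
  Soccer: 4.60
  Tennis: 8.25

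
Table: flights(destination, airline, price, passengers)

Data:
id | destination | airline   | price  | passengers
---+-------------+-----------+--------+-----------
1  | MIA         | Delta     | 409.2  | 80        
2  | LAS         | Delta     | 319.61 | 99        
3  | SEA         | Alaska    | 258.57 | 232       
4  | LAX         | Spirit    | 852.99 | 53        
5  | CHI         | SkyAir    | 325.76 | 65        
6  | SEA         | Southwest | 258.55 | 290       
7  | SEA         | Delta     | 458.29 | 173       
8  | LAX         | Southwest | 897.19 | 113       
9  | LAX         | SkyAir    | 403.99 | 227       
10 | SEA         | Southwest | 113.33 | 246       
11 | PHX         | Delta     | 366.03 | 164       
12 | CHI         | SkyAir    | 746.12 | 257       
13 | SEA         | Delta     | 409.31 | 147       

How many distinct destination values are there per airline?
SELECT airline, COUNT(DISTINCT destination)
FROM flights
GROUP BY airline

Result:
  Alaska: 1 distinct
  Delta: 4 distinct
  SkyAir: 2 distinct
  Southwest: 2 distinct
  Spirit: 1 distinct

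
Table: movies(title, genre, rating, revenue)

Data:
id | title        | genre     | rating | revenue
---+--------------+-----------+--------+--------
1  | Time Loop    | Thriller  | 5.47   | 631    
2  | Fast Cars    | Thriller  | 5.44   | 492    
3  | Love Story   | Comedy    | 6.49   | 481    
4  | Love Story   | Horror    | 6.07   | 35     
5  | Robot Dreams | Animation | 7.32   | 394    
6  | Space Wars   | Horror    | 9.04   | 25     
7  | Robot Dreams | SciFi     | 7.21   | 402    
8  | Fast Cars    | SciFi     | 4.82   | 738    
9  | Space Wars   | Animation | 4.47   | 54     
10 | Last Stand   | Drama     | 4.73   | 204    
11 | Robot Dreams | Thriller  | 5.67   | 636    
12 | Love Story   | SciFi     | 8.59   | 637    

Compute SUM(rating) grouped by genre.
SELECT genre, SUM(rating) as result
FROM movies
GROUP BY genre

Result:
  Animation: 11.79
  Comedy: 6.49
  Drama: 4.73
  Horror: 15.11
  SciFi: 20.62
  Thriller: 16.58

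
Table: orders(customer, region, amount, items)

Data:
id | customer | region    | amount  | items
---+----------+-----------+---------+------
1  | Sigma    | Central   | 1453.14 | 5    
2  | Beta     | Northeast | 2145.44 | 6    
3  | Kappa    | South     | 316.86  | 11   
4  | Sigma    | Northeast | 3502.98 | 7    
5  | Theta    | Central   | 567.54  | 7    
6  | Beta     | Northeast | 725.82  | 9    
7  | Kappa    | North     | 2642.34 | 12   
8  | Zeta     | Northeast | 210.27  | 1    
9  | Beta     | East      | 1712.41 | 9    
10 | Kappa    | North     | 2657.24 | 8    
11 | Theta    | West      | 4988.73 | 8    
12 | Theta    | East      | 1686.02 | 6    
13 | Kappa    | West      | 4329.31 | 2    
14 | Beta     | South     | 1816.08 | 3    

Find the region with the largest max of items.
SELECT region, MAX(items) as val
FROM orders
GROUP BY region
ORDER BY val DESC
LIMIT 1

Result: North with max(items) = 12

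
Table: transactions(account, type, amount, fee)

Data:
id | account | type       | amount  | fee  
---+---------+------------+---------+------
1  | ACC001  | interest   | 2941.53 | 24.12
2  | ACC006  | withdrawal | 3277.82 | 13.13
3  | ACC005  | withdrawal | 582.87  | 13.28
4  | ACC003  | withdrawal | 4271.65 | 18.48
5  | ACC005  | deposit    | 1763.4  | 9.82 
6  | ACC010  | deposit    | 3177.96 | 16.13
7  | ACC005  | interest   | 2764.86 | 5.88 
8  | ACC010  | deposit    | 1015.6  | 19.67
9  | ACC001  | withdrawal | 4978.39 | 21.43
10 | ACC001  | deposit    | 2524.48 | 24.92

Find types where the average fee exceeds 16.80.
SELECT type, AVG(fee)
FROM transactions
GROUP BY type
HAVING AVG(fee) > 16.80

Result:
  deposit: avg=17.64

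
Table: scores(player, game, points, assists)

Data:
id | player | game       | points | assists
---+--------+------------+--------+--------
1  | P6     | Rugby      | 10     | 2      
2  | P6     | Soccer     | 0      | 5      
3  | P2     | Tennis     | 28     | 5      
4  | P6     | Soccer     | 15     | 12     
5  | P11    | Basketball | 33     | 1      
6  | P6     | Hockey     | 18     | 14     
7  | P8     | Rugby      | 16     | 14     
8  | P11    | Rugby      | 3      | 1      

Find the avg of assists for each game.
SELECT game, AVG(assists) as result
FROM scores
GROUP BY game

Result:
  Basketball: 1.00
  Hockey: 14.00
  Rugby: 5.67
  Soccer: 8.50
  Tennis: 5.00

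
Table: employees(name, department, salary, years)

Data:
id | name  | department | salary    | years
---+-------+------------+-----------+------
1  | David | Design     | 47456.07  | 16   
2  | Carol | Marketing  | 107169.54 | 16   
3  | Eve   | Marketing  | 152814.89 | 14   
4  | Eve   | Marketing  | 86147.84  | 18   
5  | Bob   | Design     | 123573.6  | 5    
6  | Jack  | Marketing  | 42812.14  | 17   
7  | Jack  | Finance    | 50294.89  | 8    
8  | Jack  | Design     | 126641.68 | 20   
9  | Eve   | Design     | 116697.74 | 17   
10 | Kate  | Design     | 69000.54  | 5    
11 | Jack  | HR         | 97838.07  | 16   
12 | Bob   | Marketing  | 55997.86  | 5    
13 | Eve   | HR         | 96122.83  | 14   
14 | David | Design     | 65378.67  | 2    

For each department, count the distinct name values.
SELECT department, COUNT(DISTINCT name)
FROM employees
GROUP BY department

Result:
  Design: 5 distinct
  Finance: 1 distinct
  HR: 2 distinct
  Marketing: 4 distinct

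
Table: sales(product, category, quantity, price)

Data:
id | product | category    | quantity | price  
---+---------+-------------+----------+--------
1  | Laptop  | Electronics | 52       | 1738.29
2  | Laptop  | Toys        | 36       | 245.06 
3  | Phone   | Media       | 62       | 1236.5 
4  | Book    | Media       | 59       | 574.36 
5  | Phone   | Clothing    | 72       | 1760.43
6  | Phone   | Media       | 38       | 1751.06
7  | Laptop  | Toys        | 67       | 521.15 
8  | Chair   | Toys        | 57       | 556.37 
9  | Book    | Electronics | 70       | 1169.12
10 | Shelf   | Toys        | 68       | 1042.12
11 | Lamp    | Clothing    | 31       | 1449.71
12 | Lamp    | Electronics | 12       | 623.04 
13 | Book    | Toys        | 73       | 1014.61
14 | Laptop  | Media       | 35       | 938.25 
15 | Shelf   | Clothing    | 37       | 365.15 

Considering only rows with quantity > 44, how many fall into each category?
SELECT category, COUNT(*)
FROM sales
WHERE quantity > 44
GROUP BY category

Note: WHERE filters rows before grouping.

Result:
  Clothing: 1
  Electronics: 2
  Media: 2
  Toys: 4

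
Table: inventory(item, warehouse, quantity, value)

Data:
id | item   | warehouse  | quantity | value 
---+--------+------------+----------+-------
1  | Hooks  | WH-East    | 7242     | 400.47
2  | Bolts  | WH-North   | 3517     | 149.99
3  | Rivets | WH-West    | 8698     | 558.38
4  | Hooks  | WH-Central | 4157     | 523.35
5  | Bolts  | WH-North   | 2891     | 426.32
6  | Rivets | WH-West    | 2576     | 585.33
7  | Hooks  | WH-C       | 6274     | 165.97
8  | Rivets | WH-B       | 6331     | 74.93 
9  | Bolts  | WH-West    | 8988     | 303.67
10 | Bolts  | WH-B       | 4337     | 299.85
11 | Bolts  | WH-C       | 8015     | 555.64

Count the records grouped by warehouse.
SELECT warehouse, COUNT(*) as count
FROM inventory
GROUP BY warehouse

Result:
  WH-B: 2
  WH-C: 2
  WH-Central: 1
  WH-East: 1
  WH-North: 2
  WH-West: 3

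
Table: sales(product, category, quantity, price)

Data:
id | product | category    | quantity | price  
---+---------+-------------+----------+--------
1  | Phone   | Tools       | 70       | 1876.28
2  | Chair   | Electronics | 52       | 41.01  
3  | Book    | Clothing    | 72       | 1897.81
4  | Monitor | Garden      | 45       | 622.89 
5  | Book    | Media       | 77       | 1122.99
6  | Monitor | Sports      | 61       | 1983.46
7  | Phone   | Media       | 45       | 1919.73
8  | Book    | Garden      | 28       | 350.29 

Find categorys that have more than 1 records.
SELECT category, COUNT(*) as cnt
FROM sales
GROUP BY category
HAVING COUNT(*) > 1

Result:
  Garden: 2
  Media: 2

Note: HAVING filters groups after aggregation, WHERE filters rows before.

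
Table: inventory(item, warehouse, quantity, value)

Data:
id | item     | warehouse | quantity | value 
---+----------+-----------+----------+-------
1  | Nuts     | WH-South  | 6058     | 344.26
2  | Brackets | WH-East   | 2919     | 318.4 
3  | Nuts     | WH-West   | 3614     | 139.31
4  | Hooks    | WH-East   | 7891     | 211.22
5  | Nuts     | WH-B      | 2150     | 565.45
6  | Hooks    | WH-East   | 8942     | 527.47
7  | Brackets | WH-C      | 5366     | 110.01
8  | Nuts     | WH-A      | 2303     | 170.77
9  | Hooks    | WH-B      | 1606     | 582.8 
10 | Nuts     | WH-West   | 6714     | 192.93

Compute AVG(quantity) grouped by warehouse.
SELECT warehouse, AVG(quantity) as result
FROM inventory
GROUP BY warehouse

Result:
  WH-A: 2303.00
  WH-B: 1878.00
  WH-C: 5366.00
  WH-East: 6584.00
  WH-South: 6058.00
  WH-West: 5164.00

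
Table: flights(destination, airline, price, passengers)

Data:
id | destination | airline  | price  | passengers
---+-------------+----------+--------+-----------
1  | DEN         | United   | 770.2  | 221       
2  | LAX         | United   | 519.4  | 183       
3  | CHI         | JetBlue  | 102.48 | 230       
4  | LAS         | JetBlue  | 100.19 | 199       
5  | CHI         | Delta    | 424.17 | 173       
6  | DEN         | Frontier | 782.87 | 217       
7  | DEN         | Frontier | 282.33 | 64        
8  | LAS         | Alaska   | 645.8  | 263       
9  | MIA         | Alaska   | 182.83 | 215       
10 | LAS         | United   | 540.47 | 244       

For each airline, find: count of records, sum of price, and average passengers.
SELECT airline,
       COUNT(*) as cnt,
       SUM(price) as total_price,
       AVG(passengers) as avg_passengers
FROM flights
GROUP BY airline

Result:
  Alaska: 2 records, 828.63 total price, 239.00 avg passengers
  Delta: 1 records, 424.17 total price, 173.00 avg passengers
  Frontier: 2 records, 1065.20 total price, 140.50 avg passengers
  JetBlue: 2 records, 202.67 total price, 214.50 avg passengers
  United: 3 records, 1830.07 total price, 216.00 avg passengers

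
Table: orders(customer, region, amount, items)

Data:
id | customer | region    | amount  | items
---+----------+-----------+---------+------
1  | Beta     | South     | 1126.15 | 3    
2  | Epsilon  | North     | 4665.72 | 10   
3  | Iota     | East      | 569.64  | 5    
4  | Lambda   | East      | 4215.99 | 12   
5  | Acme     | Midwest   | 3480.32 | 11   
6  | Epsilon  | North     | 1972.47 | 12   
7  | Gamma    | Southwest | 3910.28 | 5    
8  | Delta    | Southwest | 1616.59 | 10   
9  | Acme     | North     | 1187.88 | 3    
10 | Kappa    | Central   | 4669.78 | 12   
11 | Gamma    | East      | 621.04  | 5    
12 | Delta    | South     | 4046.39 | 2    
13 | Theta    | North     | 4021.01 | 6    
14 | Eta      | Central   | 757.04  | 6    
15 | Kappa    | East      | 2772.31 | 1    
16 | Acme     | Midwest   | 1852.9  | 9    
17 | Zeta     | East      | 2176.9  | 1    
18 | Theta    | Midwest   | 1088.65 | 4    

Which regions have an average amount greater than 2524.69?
SELECT region, AVG(amount)
FROM orders
GROUP BY region
HAVING AVG(amount) > 2524.69

Result:
  Central: avg=2713.41
  North: avg=2961.77
  South: avg=2586.27
  Southwest: avg=2763.44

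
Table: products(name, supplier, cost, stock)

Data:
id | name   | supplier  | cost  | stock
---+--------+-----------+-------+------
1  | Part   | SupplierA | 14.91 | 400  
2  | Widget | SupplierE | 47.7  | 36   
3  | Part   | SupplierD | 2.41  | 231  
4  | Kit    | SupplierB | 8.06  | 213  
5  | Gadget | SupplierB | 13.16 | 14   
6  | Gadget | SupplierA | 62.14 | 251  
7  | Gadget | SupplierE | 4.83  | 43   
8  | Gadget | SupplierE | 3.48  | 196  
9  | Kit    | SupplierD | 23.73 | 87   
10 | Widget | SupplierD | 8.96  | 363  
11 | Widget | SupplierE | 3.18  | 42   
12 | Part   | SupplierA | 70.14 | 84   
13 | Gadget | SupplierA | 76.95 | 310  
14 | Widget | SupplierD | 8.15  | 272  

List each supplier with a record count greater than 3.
SELECT supplier, COUNT(*) as cnt
FROM products
GROUP BY supplier
HAVING COUNT(*) > 3

Result:
  SupplierA: 4
  SupplierD: 4
  SupplierE: 4

Note: HAVING filters groups after aggregation, WHERE filters rows before.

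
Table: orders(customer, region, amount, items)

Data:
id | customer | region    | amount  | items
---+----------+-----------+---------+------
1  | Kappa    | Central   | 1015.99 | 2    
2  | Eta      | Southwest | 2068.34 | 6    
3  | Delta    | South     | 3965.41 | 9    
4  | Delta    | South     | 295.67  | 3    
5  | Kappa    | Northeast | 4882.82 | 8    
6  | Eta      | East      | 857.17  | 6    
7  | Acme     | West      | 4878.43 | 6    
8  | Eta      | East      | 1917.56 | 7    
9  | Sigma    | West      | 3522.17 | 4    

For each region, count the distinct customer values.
SELECT region, COUNT(DISTINCT customer)
FROM orders
GROUP BY region

Result:
  Central: 1 distinct
  East: 1 distinct
  Northeast: 1 distinct
  South: 1 distinct
  Southwest: 1 distinct
  West: 2 distinct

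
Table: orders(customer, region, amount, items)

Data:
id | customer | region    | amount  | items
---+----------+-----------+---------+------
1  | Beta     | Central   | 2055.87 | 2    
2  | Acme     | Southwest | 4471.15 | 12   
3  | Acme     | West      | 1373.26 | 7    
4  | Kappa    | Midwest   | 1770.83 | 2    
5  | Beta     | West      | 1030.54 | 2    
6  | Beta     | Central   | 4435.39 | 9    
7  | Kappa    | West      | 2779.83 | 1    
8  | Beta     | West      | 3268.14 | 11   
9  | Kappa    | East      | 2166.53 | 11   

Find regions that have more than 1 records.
SELECT region, COUNT(*) as cnt
FROM orders
GROUP BY region
HAVING COUNT(*) > 1

Result:
  Central: 2
  West: 4

Note: HAVING filters groups after aggregation, WHERE filters rows before.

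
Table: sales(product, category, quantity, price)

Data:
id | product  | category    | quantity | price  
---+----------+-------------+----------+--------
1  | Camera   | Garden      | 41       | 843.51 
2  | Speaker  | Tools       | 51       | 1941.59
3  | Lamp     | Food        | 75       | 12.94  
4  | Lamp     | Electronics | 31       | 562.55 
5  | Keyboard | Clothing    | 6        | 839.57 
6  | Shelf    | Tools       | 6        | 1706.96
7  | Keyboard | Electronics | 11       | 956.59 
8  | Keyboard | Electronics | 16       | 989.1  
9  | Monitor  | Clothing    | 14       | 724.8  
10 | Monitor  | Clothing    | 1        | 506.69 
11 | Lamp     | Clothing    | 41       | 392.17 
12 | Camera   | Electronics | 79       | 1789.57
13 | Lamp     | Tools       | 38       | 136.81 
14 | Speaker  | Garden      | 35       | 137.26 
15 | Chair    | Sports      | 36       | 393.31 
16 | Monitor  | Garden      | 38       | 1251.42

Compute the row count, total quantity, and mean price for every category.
SELECT category,
       COUNT(*) as cnt,
       SUM(quantity) as total_quantity,
       AVG(price) as avg_price
FROM sales
GROUP BY category

Result:
  Clothing: 4 records, 62 total quantity, 615.81 avg price
  Electronics: 4 records, 137 total quantity, 1074.45 avg price
  Food: 1 records, 75 total quantity, 12.94 avg price
  Garden: 3 records, 114 total quantity, 744.06 avg price
  Sports: 1 records, 36 total quantity, 393.31 avg price
  Tools: 3 records, 95 total quantity, 1261.79 avg price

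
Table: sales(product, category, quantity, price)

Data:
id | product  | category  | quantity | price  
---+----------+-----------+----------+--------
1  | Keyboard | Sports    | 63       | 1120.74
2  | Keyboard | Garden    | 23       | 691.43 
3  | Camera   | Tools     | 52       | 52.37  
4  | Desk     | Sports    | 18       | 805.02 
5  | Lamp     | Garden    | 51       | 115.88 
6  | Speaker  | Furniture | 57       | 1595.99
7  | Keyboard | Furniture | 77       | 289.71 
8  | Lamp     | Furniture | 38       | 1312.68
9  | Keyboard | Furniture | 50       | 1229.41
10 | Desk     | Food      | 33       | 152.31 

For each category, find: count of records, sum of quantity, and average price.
SELECT category,
       COUNT(*) as cnt,
       SUM(quantity) as total_quantity,
       AVG(price) as avg_price
FROM sales
GROUP BY category

Result:
  Food: 1 records, 33 total quantity, 152.31 avg price
  Furniture: 4 records, 222 total quantity, 1106.95 avg price
  Garden: 2 records, 74 total quantity, 403.66 avg price
  Sports: 2 records, 81 total quantity, 962.88 avg price
  Tools: 1 records, 52 total quantity, 52.37 avg price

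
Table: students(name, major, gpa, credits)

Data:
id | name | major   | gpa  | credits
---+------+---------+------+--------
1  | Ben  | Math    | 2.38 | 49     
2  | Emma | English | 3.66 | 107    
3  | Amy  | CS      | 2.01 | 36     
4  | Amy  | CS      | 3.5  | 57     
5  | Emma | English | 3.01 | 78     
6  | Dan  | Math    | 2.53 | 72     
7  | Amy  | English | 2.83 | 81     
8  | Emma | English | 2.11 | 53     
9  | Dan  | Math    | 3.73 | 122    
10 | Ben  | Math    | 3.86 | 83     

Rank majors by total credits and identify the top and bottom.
SELECT major, SUM(credits)
FROM students
GROUP BY major
ORDER BY SUM(credits)

All groups:
  CS: 93
  English: 319
  Math: 326

Highest: Math (326)
Lowest: CS (93)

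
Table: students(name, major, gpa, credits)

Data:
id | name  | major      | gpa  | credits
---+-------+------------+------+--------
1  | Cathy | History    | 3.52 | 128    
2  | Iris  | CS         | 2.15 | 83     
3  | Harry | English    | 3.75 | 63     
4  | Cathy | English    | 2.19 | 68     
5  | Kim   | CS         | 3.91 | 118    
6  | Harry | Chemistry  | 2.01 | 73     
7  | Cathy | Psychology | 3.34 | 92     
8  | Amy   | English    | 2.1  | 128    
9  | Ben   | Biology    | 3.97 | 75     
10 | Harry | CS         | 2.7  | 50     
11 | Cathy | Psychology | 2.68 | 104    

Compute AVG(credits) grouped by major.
SELECT major, AVG(credits) as result
FROM students
GROUP BY major

Result:
  Biology: 75.00
  CS: 83.67
  Chemistry: 73.00
  English: 86.33
  History: 128.00
  Psychology: 98.00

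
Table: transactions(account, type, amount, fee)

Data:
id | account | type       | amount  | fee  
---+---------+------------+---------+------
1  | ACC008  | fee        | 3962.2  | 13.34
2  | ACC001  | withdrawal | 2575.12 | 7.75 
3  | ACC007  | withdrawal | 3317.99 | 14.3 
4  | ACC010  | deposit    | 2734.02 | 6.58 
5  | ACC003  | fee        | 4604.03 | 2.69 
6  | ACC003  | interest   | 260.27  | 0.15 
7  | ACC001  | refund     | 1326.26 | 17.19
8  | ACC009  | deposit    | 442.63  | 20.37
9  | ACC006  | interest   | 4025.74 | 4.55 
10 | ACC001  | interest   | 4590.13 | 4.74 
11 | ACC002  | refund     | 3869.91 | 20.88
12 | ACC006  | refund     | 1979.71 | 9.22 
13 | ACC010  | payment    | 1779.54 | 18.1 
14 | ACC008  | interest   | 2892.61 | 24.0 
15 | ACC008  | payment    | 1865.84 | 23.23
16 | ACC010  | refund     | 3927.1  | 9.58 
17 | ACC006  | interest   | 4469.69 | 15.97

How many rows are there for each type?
SELECT type, COUNT(*) as count
FROM transactions
GROUP BY type

Result:
  deposit: 2
  fee: 2
  interest: 5
  payment: 2
  refund: 4
  withdrawal: 2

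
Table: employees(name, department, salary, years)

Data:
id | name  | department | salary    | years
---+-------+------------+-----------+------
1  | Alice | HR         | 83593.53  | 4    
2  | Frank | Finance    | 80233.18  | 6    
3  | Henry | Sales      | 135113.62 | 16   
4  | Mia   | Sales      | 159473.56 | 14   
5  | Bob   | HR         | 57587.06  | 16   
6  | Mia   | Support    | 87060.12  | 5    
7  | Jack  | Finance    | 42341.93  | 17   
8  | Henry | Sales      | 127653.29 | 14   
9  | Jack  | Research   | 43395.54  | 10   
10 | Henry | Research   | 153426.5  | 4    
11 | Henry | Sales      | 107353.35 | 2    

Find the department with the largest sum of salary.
SELECT department, SUM(salary) as val
FROM employees
GROUP BY department
ORDER BY val DESC
LIMIT 1

Result: Sales with sum(salary) = 529593.82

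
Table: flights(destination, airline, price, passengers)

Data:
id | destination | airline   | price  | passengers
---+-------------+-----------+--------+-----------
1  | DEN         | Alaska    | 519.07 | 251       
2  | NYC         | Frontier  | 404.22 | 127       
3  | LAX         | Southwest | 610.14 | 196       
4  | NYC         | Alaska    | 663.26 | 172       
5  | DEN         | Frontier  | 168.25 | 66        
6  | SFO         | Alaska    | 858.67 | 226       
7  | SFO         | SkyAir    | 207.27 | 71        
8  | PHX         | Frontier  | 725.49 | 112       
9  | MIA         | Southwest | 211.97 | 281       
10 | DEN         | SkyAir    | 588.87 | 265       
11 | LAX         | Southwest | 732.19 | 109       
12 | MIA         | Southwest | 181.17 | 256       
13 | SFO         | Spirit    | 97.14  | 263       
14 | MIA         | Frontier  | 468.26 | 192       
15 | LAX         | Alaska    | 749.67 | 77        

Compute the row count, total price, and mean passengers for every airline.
SELECT airline,
       COUNT(*) as cnt,
       SUM(price) as total_price,
       AVG(passengers) as avg_passengers
FROM flights
GROUP BY airline

Result:
  Alaska: 4 records, 2790.67 total price, 181.50 avg passengers
  Frontier: 4 records, 1766.22 total price, 124.25 avg passengers
  SkyAir: 2 records, 796.14 total price, 168.00 avg passengers
  Southwest: 4 records, 1735.47 total price, 210.50 avg passengers
  Spirit: 1 records, 97.14 total price, 263.00 avg passengers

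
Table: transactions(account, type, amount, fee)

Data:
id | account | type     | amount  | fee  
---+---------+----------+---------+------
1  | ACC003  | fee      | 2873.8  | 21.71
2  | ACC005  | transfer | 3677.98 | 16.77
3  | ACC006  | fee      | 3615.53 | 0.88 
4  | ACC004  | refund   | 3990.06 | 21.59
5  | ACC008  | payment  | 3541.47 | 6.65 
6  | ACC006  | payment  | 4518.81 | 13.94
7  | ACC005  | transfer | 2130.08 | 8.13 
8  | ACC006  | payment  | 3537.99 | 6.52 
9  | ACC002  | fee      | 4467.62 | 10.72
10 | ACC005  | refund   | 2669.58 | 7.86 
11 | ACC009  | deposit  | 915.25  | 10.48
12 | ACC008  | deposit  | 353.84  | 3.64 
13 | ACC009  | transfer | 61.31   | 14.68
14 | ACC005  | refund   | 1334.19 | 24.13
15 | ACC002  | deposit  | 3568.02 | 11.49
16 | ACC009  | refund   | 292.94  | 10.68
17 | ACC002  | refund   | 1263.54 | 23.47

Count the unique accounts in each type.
SELECT type, COUNT(DISTINCT account)
FROM transactions
GROUP BY type

Result:
  deposit: 3 distinct
  fee: 3 distinct
  payment: 2 distinct
  refund: 4 distinct
  transfer: 2 distinct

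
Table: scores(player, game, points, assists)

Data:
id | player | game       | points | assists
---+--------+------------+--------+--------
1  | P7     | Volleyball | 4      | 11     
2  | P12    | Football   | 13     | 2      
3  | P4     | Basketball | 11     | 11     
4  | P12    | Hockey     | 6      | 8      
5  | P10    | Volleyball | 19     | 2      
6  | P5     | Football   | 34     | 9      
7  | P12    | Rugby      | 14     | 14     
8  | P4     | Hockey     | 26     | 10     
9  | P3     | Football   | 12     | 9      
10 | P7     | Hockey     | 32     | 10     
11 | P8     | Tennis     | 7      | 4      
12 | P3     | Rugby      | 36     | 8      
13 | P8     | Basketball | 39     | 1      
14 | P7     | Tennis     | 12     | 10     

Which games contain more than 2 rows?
SELECT game, COUNT(*) as cnt
FROM scores
GROUP BY game
HAVING COUNT(*) > 2

Result:
  Football: 3
  Hockey: 3

Note: HAVING filters groups after aggregation, WHERE filters rows before.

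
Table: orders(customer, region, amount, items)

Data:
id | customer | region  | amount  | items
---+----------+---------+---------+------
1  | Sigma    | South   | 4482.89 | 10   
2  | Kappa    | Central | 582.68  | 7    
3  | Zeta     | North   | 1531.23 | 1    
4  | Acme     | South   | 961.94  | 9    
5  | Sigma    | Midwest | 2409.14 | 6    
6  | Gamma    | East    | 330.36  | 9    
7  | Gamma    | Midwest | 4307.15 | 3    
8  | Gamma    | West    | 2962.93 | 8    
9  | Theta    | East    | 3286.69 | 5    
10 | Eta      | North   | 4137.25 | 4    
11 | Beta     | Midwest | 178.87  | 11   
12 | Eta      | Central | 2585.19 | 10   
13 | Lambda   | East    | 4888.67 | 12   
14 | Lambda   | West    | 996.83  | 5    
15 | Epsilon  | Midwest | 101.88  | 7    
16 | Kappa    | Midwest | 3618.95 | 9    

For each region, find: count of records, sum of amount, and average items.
SELECT region,
       COUNT(*) as cnt,
       SUM(amount) as total_amount,
       AVG(items) as avg_items
FROM orders
GROUP BY region

Result:
  Central: 2 records, 3167.87 total amount, 8.50 avg items
  East: 3 records, 8505.72 total amount, 8.67 avg items
  Midwest: 5 records, 10615.99 total amount, 7.20 avg items
  North: 2 records, 5668.48 total amount, 2.50 avg items
  South: 2 records, 5444.83 total amount, 9.50 avg items
  West: 2 records, 3959.76 total amount, 6.50 avg items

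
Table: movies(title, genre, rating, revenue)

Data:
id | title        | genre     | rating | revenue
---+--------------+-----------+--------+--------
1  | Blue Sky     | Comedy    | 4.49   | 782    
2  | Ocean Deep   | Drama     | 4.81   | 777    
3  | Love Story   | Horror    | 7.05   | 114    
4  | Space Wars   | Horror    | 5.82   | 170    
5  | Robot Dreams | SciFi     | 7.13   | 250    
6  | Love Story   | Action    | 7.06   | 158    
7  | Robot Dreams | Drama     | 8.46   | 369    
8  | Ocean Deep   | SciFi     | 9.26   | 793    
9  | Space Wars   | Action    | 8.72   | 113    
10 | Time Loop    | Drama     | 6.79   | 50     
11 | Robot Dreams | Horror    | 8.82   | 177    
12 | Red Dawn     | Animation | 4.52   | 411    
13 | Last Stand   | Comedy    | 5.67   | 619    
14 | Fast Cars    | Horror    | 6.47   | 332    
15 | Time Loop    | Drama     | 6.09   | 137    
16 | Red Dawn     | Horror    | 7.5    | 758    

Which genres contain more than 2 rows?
SELECT genre, COUNT(*) as cnt
FROM movies
GROUP BY genre
HAVING COUNT(*) > 2

Result:
  Drama: 4
  Horror: 5

Note: HAVING filters groups after aggregation, WHERE filters rows before.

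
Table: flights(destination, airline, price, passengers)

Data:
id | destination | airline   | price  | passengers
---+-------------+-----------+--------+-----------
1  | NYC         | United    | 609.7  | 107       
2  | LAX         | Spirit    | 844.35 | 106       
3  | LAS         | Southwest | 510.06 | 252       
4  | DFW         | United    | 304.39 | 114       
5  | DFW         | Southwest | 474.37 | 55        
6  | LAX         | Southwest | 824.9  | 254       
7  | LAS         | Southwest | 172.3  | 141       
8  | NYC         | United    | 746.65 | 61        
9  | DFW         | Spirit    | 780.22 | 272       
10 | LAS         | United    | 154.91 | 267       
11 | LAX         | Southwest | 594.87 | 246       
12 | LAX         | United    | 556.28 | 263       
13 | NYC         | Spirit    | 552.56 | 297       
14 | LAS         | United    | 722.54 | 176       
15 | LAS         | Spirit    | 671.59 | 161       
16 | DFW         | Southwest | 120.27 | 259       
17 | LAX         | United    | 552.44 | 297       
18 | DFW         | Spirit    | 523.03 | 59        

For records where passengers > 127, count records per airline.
SELECT airline, COUNT(*)
FROM flights
WHERE passengers > 127
GROUP BY airline

Note: WHERE filters rows before grouping.

Result:
  Southwest: 5
  Spirit: 3
  United: 4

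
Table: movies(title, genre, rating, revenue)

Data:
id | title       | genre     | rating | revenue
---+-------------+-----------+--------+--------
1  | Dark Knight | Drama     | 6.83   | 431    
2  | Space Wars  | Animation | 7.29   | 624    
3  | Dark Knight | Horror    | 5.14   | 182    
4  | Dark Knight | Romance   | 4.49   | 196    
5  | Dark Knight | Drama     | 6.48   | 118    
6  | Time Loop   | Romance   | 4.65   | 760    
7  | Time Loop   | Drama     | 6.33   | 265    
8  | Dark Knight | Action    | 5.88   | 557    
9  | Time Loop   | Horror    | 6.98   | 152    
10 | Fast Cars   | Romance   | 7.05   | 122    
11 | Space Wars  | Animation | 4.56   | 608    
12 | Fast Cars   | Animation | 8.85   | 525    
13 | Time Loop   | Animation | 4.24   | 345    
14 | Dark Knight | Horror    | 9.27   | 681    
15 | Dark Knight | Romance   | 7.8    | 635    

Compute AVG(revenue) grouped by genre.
SELECT genre, AVG(revenue) as result
FROM movies
GROUP BY genre

Result:
  Action: 557.00
  Animation: 525.50
  Drama: 271.33
  Horror: 338.33
  Romance: 428.25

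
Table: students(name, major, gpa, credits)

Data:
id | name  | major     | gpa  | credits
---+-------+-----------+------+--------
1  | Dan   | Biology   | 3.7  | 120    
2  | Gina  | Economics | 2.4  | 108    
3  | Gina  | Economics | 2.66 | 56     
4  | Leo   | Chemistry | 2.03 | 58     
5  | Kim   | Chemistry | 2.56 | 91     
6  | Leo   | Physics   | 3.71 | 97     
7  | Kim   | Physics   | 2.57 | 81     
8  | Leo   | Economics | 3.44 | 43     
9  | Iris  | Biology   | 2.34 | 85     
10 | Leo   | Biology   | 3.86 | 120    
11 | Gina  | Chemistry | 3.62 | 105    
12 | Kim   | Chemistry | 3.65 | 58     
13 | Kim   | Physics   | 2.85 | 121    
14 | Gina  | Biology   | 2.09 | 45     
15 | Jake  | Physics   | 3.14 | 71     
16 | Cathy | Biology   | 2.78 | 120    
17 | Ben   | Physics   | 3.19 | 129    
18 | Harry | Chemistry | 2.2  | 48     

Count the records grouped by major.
SELECT major, COUNT(*) as count
FROM students
GROUP BY major

Result:
  Biology: 5
  Chemistry: 5
  Economics: 3
  Physics: 5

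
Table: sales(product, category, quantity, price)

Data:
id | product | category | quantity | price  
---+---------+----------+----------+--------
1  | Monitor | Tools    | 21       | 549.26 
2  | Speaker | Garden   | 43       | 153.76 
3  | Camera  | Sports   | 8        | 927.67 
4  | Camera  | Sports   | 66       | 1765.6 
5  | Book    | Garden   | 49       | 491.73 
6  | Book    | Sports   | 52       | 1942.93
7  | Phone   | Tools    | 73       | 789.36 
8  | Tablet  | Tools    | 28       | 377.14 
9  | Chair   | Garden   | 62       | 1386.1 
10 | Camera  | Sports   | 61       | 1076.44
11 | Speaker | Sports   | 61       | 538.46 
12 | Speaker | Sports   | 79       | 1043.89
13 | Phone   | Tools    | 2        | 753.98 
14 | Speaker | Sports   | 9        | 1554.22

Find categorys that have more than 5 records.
SELECT category, COUNT(*) as cnt
FROM sales
GROUP BY category
HAVING COUNT(*) > 5

Result:
  Sports: 7

Note: HAVING filters groups after aggregation, WHERE filters rows before.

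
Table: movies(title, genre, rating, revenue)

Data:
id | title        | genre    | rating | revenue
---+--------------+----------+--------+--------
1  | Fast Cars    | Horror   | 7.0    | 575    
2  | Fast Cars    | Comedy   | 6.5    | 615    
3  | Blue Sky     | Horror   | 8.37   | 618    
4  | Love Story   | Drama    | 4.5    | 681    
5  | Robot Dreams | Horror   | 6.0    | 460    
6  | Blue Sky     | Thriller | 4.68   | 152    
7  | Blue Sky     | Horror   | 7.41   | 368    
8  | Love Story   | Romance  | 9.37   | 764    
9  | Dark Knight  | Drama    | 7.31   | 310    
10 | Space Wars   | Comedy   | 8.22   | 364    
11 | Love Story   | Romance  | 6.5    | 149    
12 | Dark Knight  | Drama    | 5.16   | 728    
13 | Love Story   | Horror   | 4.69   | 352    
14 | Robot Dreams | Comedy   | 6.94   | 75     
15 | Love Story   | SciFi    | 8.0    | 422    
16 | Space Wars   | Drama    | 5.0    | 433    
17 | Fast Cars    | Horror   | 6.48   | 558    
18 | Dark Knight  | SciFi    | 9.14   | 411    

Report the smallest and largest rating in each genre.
SELECT genre, MIN(rating), MAX(rating)
FROM movies
GROUP BY genre

Result:
  Comedy: min=6.50, max=8.22
  Drama: min=4.50, max=7.31
  Horror: min=4.69, max=8.37
  Romance: min=6.50, max=9.37
  SciFi: min=8.00, max=9.14
  Thriller: min=4.68, max=4.68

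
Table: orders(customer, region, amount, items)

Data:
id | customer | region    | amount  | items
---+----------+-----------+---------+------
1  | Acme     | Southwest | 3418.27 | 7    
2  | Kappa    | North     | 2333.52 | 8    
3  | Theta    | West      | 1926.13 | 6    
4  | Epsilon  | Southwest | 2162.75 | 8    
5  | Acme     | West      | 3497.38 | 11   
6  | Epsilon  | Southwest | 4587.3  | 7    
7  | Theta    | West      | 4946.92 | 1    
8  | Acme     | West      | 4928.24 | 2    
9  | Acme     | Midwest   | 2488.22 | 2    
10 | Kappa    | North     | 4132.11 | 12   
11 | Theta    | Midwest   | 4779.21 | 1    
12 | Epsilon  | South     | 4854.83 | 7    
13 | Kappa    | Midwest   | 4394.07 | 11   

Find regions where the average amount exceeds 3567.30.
SELECT region, AVG(amount)
FROM orders
GROUP BY region
HAVING AVG(amount) > 3567.30

Result:
  Midwest: avg=3887.17
  South: avg=4854.83
  West: avg=3824.67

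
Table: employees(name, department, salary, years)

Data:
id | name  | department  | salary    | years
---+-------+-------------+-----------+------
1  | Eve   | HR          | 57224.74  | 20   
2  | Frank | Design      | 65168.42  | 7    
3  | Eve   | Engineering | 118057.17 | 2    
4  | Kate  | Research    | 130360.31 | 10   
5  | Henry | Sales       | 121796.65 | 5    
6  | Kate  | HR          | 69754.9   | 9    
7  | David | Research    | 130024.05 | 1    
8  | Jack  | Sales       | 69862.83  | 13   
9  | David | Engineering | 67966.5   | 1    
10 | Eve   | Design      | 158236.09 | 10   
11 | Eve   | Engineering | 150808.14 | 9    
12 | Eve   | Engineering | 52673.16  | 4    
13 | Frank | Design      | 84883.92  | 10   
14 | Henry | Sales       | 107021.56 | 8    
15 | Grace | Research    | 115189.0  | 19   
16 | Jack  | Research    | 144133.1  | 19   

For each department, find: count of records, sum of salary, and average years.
SELECT department,
       COUNT(*) as cnt,
       SUM(salary) as total_salary,
       AVG(years) as avg_years
FROM employees
GROUP BY department

Result:
  Design: 3 records, 308288.43 total salary, 9.00 avg years
  Engineering: 4 records, 389504.97 total salary, 4.00 avg years
  HR: 2 records, 126979.64 total salary, 14.50 avg years
  Research: 4 records, 519706.46 total salary, 12.25 avg years
  Sales: 3 records, 298681.04 total salary, 8.67 avg years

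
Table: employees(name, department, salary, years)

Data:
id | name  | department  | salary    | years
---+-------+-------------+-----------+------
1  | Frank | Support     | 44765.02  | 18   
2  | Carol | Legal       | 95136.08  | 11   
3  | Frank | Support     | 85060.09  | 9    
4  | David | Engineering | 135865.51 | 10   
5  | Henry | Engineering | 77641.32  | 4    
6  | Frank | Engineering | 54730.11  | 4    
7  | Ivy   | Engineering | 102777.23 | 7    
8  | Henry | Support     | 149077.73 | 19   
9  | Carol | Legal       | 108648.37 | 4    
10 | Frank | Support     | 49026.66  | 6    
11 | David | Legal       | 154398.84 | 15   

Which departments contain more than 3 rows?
SELECT department, COUNT(*) as cnt
FROM employees
GROUP BY department
HAVING COUNT(*) > 3

Result:
  Engineering: 4
  Support: 4

Note: HAVING filters groups after aggregation, WHERE filters rows before.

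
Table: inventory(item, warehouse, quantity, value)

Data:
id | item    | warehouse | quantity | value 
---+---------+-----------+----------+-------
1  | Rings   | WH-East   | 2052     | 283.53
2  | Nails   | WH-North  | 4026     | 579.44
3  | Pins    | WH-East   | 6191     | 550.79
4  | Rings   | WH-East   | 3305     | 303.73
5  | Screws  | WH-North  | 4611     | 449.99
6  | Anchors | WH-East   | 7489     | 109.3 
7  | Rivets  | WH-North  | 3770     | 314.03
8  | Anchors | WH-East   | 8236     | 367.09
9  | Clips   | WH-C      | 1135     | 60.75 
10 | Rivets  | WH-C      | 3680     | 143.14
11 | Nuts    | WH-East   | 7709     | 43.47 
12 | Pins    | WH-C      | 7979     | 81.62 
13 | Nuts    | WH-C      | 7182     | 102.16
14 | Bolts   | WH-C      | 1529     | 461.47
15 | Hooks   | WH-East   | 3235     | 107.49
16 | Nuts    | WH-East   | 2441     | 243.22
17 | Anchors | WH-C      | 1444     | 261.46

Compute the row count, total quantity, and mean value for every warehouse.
SELECT warehouse,
       COUNT(*) as cnt,
       SUM(quantity) as total_quantity,
       AVG(value) as avg_value
FROM inventory
GROUP BY warehouse

Result:
  WH-C: 6 records, 22949 total quantity, 185.10 avg value
  WH-East: 8 records, 40658 total quantity, 251.08 avg value
  WH-North: 3 records, 12407 total quantity, 447.82 avg value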